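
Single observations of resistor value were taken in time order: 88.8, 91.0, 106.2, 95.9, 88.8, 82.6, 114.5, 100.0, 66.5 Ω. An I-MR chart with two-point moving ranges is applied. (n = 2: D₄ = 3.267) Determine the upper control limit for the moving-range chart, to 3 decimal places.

49.373

Moving ranges: 2.2, 15.2, 10.3, 7.1, 6.2, 31.9, 14.5, 33.5; M̄R̄ = 120.9000 / 8 = 15.1125
UCL_MR = D₄·M̄R̄ = 3.267 × 15.1125 = 49.3725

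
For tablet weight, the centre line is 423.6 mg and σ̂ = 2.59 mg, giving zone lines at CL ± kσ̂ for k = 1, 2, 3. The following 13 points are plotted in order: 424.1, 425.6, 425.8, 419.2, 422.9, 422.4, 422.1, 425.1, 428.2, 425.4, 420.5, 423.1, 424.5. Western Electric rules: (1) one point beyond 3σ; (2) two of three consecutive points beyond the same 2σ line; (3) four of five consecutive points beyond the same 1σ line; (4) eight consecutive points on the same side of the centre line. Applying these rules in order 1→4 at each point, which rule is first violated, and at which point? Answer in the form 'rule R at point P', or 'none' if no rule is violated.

Zone of each point (C = within 1σ̂, B = 1σ̂–2σ̂, A = 2σ̂–3σ̂, * = beyond 3σ̂; sign = side of CL): 1:+C, 2:+C, 3:+C, 4:-B, 5:-C, 6:-C, 7:-C, 8:+C, 9:+B, 10:+C, 11:-B, 12:-C, 13:+C
No rule fires across all 13 points.

none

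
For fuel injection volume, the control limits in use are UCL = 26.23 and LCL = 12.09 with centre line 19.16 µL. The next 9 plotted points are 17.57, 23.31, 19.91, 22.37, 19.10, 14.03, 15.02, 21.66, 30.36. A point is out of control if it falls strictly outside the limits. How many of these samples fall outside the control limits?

Compare each point to [12.09, 26.23]: sample 9 = 30.36 > UCL.

1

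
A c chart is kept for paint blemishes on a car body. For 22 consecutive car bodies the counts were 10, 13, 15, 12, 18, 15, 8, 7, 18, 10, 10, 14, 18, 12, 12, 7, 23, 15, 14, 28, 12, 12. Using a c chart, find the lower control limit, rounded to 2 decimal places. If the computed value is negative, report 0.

2.64

c̄ = (10 + 13 + 15 + 12 + 18 + 15 + 8 + 7 + 18 + 10 + 10 + 14 + 18 + 12 + 12 + 7 + 23 + 15 + 14 + 28 + 12 + 12) / 22 = 303 / 22 = 13.7727
LCL = c̄ − 3√c̄ = 13.7727 − 3 × 3.7112 = 2.6392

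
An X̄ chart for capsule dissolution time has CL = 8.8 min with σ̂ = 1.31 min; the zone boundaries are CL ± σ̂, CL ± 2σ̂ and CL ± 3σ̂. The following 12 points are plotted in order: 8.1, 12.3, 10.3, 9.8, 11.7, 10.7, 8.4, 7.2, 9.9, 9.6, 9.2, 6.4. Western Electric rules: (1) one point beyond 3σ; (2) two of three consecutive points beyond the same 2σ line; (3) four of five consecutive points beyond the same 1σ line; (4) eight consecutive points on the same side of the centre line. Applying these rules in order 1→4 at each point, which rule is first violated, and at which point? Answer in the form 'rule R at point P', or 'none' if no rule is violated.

rule 3 at point 6

Zone of each point (C = within 1σ̂, B = 1σ̂–2σ̂, A = 2σ̂–3σ̂, * = beyond 3σ̂; sign = side of CL): 1:-C, 2:+A, 3:+B, 4:+C, 5:+A, 6:+B, 7:-C, 8:-B, 9:+C, 10:+C, 11:+C, 12:-B
Rule 3 (four of five consecutive points beyond the same 1σ limit) is satisfied at point 6.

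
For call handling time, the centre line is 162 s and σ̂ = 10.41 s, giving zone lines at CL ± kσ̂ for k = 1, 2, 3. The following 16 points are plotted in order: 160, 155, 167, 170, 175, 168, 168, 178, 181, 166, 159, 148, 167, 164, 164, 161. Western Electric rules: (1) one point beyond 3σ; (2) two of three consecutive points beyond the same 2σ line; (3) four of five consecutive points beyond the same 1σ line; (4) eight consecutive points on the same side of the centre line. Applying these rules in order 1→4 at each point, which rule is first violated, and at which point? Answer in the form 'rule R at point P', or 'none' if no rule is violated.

rule 4 at point 10

Zone of each point (C = within 1σ̂, B = 1σ̂–2σ̂, A = 2σ̂–3σ̂, * = beyond 3σ̂; sign = side of CL): 1:-C, 2:-C, 3:+C, 4:+C, 5:+B, 6:+C, 7:+C, 8:+B, 9:+B, 10:+C, 11:-C, 12:-B, 13:+C, 14:+C, 15:+C, 16:-C
Rule 4 (eight consecutive points on the same side of the centre line) is satisfied at point 10.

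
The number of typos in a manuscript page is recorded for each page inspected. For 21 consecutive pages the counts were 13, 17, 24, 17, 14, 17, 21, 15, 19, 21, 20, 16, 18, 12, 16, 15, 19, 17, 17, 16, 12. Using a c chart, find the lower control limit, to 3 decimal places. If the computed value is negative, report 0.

4.600

c̄ = (13 + 17 + 24 + 17 + 14 + 17 + 21 + 15 + 19 + 21 + 20 + 16 + 18 + 12 + 16 + 15 + 19 + 17 + 17 + 16 + 12) / 21 = 356 / 21 = 16.9524
LCL = c̄ − 3√c̄ = 16.9524 − 3 × 4.1173 = 4.6004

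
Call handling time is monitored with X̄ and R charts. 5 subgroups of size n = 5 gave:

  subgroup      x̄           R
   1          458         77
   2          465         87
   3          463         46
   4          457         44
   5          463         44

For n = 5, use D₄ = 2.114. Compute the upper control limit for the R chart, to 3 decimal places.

125.994

R̄ = (77 + 87 + 46 + 44 + 44) / 5 = 298.0000 / 5 = 59.6000
UCL_R = D₄·R̄ = 2.114 × 59.6000 = 125.9944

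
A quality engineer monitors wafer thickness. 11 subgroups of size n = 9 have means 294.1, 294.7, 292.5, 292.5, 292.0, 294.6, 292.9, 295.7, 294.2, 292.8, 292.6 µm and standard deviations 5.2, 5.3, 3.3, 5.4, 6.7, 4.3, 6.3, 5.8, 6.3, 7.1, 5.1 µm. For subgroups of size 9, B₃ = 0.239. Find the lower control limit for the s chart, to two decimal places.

s̄ = (5.2 + 5.3 + 3.3 + 5.4 + 6.7 + 4.3 + 6.3 + 5.8 + 6.3 + 7.1 + 5.1) / 11 = 5.5273
LCL_s = B₃·s̄ = 0.239 × 5.5273 = 1.3210

1.32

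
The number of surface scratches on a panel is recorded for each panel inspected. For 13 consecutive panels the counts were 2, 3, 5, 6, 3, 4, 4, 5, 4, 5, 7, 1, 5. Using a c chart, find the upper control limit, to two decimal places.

c̄ = (2 + 3 + 5 + 6 + 3 + 4 + 4 + 5 + 4 + 5 + 7 + 1 + 5) / 13 = 54 / 13 = 4.1538
UCL = c̄ + 3√c̄ = 4.1538 + 3 × √4.1538 = 4.1538 + 3 × 2.0381 = 10.2681

10.27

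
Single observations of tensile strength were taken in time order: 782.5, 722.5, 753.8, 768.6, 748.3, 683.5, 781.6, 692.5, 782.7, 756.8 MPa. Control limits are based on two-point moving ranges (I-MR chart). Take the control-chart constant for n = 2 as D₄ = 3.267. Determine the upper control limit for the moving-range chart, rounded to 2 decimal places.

Moving ranges: 60.0, 31.3, 14.8, 20.3, 64.8, 98.1, 89.1, 90.2, 25.9; M̄R̄ = 494.5000 / 9 = 54.9444
UCL_MR = D₄·M̄R̄ = 3.267 × 54.9444 = 179.5035

179.50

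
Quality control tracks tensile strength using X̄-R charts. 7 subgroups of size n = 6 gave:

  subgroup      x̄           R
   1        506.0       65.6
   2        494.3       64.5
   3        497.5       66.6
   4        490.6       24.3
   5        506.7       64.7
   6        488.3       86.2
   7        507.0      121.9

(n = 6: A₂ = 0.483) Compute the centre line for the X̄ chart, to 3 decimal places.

X̄̄ = (506.0 + 494.3 + 497.5 + 490.6 + 506.7 + 488.3 + 507.0) / 7 = 3490.4000 / 7 = 498.6286
CL = X̄̄ = 498.6286

498.629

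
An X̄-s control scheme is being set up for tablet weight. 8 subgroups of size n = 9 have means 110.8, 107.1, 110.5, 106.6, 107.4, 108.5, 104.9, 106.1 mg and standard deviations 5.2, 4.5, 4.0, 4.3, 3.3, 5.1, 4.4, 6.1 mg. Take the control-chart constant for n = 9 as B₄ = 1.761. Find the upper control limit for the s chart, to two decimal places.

8.12

s̄ = (5.2 + 4.5 + 4.0 + 4.3 + 3.3 + 5.1 + 4.4 + 6.1) / 8 = 4.6125
UCL_s = B₄·s̄ = 1.761 × 4.6125 = 8.1226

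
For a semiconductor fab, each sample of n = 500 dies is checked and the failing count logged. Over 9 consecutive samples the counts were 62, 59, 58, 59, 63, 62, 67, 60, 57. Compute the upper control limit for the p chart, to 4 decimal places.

p̄ = Σdᵢ / (k·n) = 547 / (9 × 500) = 0.12156
UCL = p̄ + 3·√(p̄(1−p̄)/n) = 0.12156 + 3 × √(0.12156×0.87844/500) = 0.12156 + 3 × 0.01461 = 0.16540

0.1654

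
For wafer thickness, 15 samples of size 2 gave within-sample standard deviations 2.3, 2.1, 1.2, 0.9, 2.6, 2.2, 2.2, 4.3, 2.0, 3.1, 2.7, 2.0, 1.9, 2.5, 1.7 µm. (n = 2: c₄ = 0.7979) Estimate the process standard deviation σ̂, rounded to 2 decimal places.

2.82

s̄ = (2.3 + 2.1 + 1.2 + 0.9 + 2.6 + 2.2 + 2.2 + 4.3 + 2.0 + 3.1 + 2.7 + 2.0 + 1.9 + 2.5 + 1.7) / 15 = 2.2467
σ̂ = s̄ / c₄ = 2.2467 / 0.7979 = 2.8157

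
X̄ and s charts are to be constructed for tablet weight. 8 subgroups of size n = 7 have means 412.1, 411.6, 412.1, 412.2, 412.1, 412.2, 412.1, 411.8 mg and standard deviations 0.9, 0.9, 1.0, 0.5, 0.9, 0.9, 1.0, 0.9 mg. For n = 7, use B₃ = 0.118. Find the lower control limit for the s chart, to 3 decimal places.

0.103

s̄ = (0.9 + 0.9 + 1.0 + 0.5 + 0.9 + 0.9 + 1.0 + 0.9) / 8 = 0.8750
LCL_s = B₃·s̄ = 0.118 × 0.8750 = 0.1032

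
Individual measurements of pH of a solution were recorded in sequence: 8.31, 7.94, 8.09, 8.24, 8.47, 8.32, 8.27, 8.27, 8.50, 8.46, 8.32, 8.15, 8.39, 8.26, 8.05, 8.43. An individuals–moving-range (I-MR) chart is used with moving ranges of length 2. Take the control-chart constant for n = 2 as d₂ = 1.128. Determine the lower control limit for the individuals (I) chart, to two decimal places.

X̄ = (8.31 + 7.94 + 8.09 + 8.24 + 8.47 + 8.32 + 8.27 + 8.27 + 8.50 + 8.46 + 8.32 + 8.15 + 8.39 + 8.26 + 8.05 + 8.43) / 16 = 8.2794
Moving ranges: 0.37, 0.15, 0.15, 0.23, 0.15, 0.05, 0.00, 0.23, 0.04, 0.14, 0.17, 0.24, 0.13, 0.21, 0.38; M̄R̄ = 2.6400 / 15 = 0.1760
LCL = X̄ − 3·M̄R̄/d₂ = 8.2794 − 3 × 0.1760 / 1.128 = 7.8113

7.81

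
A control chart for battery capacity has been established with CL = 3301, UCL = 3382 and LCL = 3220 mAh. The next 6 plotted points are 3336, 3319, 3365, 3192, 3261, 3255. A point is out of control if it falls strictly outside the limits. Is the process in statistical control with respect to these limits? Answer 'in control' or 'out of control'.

out of control

Compare each point to [3220, 3382]: sample 4 = 3192 < LCL.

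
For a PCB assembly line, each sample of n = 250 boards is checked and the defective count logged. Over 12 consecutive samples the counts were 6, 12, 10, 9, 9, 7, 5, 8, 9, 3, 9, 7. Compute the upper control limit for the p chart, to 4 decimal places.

p̄ = Σdᵢ / (k·n) = 94 / (12 × 250) = 0.03133
UCL = p̄ + 3·√(p̄(1−p̄)/n) = 0.03133 + 3 × √(0.03133×0.96867/250) = 0.03133 + 3 × 0.01102 = 0.06439

0.0644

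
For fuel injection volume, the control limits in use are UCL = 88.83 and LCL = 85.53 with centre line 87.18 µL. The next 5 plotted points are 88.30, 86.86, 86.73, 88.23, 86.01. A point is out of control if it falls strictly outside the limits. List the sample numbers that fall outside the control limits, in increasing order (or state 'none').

All 5 points lie within [85.53, 88.83].

none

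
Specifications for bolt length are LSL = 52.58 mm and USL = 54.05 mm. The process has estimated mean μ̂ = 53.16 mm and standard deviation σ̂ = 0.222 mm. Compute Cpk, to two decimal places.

0.87

Cpu = (USL − μ̂) / (3σ̂) = (54.05 − 53.16) / (3 × 0.222) = 1.3363; Cpl = (μ̂ − LSL) / (3σ̂) = (53.16 − 52.58) / (3 × 0.222) = 0.8709; Cpk = min(Cpu, Cpl) = 0.8709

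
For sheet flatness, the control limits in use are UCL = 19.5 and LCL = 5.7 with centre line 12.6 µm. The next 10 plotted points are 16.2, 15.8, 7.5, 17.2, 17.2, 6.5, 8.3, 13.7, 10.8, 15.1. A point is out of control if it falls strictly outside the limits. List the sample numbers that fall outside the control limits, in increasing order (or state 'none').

All 10 points lie within [5.7, 19.5].

none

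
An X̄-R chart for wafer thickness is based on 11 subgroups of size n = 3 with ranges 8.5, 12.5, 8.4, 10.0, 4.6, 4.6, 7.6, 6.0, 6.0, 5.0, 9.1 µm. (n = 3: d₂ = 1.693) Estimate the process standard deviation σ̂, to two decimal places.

4.42

R̄ = (8.5 + 12.5 + 8.4 + 10.0 + 4.6 + 4.6 + 7.6 + 6.0 + 6.0 + 5.0 + 9.1) / 11 = 7.4818
σ̂ = R̄ / d₂ = 7.4818 / 1.693 = 4.4193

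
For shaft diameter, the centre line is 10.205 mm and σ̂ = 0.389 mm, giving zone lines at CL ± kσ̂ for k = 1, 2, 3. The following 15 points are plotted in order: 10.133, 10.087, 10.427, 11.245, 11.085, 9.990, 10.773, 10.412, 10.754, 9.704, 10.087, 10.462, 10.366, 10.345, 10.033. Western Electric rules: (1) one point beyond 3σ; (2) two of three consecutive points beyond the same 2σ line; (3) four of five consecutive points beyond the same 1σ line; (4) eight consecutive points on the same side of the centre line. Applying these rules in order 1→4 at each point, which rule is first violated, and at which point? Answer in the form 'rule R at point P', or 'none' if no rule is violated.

rule 2 at point 5

Zone of each point (C = within 1σ̂, B = 1σ̂–2σ̂, A = 2σ̂–3σ̂, * = beyond 3σ̂; sign = side of CL): 1:-C, 2:-C, 3:+C, 4:+A, 5:+A, 6:-C, 7:+B, 8:+C, 9:+B, 10:-B, 11:-C, 12:+C, 13:+C, 14:+C, 15:-C
Rule 2 (two of three consecutive points beyond the same 2σ limit) is satisfied at point 5.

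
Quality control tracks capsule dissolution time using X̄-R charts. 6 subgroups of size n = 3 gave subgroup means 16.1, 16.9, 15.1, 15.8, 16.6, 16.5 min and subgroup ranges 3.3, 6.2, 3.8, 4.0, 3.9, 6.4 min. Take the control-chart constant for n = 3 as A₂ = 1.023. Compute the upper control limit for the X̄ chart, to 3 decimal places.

X̄̄ = (16.1 + 16.9 + 15.1 + 15.8 + 16.6 + 16.5) / 6 = 97.0000 / 6 = 16.1667
R̄ = (3.3 + 6.2 + 3.8 + 4.0 + 3.9 + 6.4) / 6 = 27.6000 / 6 = 4.6000
UCL = X̄̄ + A₂·R̄ = 16.1667 + 1.023 × 4.6000 = 20.8725

20.872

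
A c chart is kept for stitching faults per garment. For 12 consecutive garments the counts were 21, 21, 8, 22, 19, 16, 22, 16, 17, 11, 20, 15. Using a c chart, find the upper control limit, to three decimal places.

29.823

c̄ = (21 + 21 + 8 + 22 + 19 + 16 + 22 + 16 + 17 + 11 + 20 + 15) / 12 = 208 / 12 = 17.3333
UCL = c̄ + 3√c̄ = 17.3333 + 3 × √17.3333 = 17.3333 + 3 × 4.1633 = 29.8233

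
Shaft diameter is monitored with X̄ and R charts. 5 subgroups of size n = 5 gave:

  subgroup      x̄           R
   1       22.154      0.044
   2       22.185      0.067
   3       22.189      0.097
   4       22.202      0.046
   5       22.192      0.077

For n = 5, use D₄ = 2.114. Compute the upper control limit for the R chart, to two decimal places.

0.14

R̄ = (0.044 + 0.067 + 0.097 + 0.046 + 0.077) / 5 = 0.3310 / 5 = 0.0662
UCL_R = D₄·R̄ = 2.114 × 0.0662 = 0.1399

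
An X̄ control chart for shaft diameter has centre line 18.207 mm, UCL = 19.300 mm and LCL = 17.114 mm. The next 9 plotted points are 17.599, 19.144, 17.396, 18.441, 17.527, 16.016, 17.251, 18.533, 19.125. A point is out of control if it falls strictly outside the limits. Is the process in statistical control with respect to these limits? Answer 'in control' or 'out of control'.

Compare each point to [17.114, 19.300]: sample 6 = 16.016 < LCL.

out of control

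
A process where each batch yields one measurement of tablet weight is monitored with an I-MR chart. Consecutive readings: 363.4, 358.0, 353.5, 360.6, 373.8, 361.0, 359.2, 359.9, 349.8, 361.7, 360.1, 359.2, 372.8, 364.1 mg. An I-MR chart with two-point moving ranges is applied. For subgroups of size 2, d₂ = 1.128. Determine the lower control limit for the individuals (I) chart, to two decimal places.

X̄ = (363.4 + 358.0 + 353.5 + 360.6 + 373.8 + 361.0 + 359.2 + 359.9 + 349.8 + 361.7 + 360.1 + 359.2 + 372.8 + 364.1) / 14 = 361.2214
Moving ranges: 5.4, 4.5, 7.1, 13.2, 12.8, 1.8, 0.7, 10.1, 11.9, 1.6, 0.9, 13.6, 8.7; M̄R̄ = 92.3000 / 13 = 7.1000
LCL = X̄ − 3·M̄R̄/d₂ = 361.2214 − 3 × 7.1000 / 1.128 = 342.3384

342.34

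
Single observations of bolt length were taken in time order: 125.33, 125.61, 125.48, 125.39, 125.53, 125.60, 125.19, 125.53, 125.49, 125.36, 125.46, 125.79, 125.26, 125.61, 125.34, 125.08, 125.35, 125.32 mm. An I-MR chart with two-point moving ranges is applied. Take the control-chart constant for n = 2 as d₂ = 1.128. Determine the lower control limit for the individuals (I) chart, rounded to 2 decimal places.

X̄ = (125.33 + 125.61 + 125.48 + 125.39 + 125.53 + 125.60 + 125.19 + 125.53 + 125.49 + 125.36 + 125.46 + 125.79 + 125.26 + 125.61 + 125.34 + 125.08 + 125.35 + 125.32) / 18 = 125.4289
Moving ranges: 0.28, 0.13, 0.09, 0.14, 0.07, 0.41, 0.34, 0.04, 0.13, 0.10, 0.33, 0.53, 0.35, 0.27, 0.26, 0.27, 0.03; M̄R̄ = 3.7700 / 17 = 0.2218
LCL = X̄ − 3·M̄R̄/d₂ = 125.4289 − 3 × 0.2218 / 1.128 = 124.8391

124.84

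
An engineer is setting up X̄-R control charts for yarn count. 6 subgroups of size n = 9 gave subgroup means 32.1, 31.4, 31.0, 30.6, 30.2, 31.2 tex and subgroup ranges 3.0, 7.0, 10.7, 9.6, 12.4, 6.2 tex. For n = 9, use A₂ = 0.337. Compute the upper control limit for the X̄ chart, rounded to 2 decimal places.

33.83

X̄̄ = (32.1 + 31.4 + 31.0 + 30.6 + 30.2 + 31.2) / 6 = 186.5000 / 6 = 31.0833
R̄ = (3.0 + 7.0 + 10.7 + 9.6 + 12.4 + 6.2) / 6 = 48.9000 / 6 = 8.1500
UCL = X̄̄ + A₂·R̄ = 31.0833 + 0.337 × 8.1500 = 33.8299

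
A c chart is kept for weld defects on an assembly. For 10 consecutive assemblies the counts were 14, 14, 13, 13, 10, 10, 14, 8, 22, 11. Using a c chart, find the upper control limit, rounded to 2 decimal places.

23.67

c̄ = (14 + 14 + 13 + 13 + 10 + 10 + 14 + 8 + 22 + 11) / 10 = 129 / 10 = 12.9000
UCL = c̄ + 3√c̄ = 12.9000 + 3 × √12.9000 = 12.9000 + 3 × 3.5917 = 23.6750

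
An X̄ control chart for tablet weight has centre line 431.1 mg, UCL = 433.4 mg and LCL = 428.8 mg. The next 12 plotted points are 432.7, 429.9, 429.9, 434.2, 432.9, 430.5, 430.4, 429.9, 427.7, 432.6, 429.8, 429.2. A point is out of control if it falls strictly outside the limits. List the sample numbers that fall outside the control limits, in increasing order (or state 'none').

4, 9

Compare each point to [428.8, 433.4]: sample 4 = 434.2 > UCL; sample 9 = 427.7 < LCL.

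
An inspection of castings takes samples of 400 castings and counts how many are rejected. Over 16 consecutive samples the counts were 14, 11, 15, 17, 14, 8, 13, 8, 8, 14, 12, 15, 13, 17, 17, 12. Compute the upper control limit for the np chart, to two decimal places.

p̄ = Σdᵢ / (k·n) = 208 / (16 × 400) = 0.03250
UCL = np̄ + 3·√(np̄(1−p̄)) = 13.0000 + 3 × √(13.0000×0.96750) = 13.0000 + 3 × 3.5465 = 23.6394

23.64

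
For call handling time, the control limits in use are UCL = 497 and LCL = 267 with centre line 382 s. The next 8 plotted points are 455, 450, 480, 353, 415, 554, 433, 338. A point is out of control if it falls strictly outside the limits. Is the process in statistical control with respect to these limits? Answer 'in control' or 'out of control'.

out of control

Compare each point to [267, 497]: sample 6 = 554 > UCL.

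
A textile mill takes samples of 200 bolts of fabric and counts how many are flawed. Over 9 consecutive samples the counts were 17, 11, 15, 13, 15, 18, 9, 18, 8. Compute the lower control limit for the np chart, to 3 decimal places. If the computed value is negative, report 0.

3.033

p̄ = Σdᵢ / (k·n) = 124 / (9 × 200) = 0.06889
LCL = np̄ − 3·√(np̄(1−p̄)) = 13.7778 − 3 × 3.5817 = 3.0326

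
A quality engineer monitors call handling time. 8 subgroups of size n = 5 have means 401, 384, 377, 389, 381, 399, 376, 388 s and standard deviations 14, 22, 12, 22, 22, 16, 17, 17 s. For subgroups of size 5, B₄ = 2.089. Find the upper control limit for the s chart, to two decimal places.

s̄ = (14 + 22 + 12 + 22 + 22 + 16 + 17 + 17) / 8 = 17.7500
UCL_s = B₄·s̄ = 2.089 × 17.7500 = 37.0797

37.08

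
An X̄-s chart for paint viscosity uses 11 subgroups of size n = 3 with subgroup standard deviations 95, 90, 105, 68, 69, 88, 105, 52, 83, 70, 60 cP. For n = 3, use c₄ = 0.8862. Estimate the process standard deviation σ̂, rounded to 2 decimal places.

s̄ = (95 + 90 + 105 + 68 + 69 + 88 + 105 + 52 + 83 + 70 + 60) / 11 = 80.4545
σ̂ = s̄ / c₄ = 80.4545 / 0.8862 = 90.7860

90.79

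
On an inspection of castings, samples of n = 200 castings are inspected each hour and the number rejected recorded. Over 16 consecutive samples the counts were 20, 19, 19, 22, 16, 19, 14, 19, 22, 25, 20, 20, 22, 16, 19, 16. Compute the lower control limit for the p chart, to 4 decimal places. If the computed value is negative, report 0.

0.0337

p̄ = Σdᵢ / (k·n) = 308 / (16 × 200) = 0.09625
LCL = p̄ − 3·√(p̄(1−p̄)/n) = 0.09625 − 3 × 0.02085 = 0.03369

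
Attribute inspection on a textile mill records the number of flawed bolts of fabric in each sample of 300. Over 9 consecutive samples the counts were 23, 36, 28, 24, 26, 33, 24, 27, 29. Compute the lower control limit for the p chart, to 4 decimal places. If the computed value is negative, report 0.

0.0424

p̄ = Σdᵢ / (k·n) = 250 / (9 × 300) = 0.09259
LCL = p̄ − 3·√(p̄(1−p̄)/n) = 0.09259 − 3 × 0.01674 = 0.04239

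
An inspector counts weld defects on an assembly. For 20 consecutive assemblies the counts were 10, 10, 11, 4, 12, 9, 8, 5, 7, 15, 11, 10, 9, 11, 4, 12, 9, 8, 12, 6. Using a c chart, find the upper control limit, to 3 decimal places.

18.225

c̄ = (10 + 10 + 11 + 4 + 12 + 9 + 8 + 5 + 7 + 15 + 11 + 10 + 9 + 11 + 4 + 12 + 9 + 8 + 12 + 6) / 20 = 183 / 20 = 9.1500
UCL = c̄ + 3√c̄ = 9.1500 + 3 × √9.1500 = 9.1500 + 3 × 3.0249 = 18.2247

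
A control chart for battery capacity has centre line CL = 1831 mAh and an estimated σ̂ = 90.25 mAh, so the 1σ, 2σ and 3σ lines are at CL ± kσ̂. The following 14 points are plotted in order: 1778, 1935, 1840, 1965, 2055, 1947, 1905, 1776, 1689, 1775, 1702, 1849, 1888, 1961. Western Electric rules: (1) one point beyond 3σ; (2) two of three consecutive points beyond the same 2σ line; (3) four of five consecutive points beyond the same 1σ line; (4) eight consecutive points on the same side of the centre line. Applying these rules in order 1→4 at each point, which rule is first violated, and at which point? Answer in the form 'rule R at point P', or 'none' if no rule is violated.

Zone of each point (C = within 1σ̂, B = 1σ̂–2σ̂, A = 2σ̂–3σ̂, * = beyond 3σ̂; sign = side of CL): 1:-C, 2:+B, 3:+C, 4:+B, 5:+A, 6:+B, 7:+C, 8:-C, 9:-B, 10:-C, 11:-B, 12:+C, 13:+C, 14:+B
Rule 3 (four of five consecutive points beyond the same 1σ limit) is satisfied at point 6.

rule 3 at point 6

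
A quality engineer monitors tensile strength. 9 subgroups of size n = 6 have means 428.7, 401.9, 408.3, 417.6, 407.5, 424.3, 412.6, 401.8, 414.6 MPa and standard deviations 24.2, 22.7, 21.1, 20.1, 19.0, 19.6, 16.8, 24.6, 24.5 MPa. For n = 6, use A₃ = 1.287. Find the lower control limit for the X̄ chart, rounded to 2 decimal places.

X̄̄ = (428.7 + 401.9 + 408.3 + 417.6 + 407.5 + 424.3 + 412.6 + 401.8 + 414.6) / 9 = 413.0333
s̄ = (24.2 + 22.7 + 21.1 + 20.1 + 19.0 + 19.6 + 16.8 + 24.6 + 24.5) / 9 = 21.4000
LCL = X̄̄ − A₃·s̄ = 413.0333 − 1.287 × 21.4000 = 385.4915

385.49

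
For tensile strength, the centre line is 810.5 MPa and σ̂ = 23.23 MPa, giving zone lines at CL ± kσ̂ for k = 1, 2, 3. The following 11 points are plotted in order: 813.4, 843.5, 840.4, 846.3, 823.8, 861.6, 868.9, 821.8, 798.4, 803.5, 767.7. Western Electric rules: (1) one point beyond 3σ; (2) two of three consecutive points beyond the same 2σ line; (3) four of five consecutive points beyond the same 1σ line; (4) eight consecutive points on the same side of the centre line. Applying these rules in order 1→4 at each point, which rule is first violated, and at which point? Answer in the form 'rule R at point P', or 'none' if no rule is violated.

Zone of each point (C = within 1σ̂, B = 1σ̂–2σ̂, A = 2σ̂–3σ̂, * = beyond 3σ̂; sign = side of CL): 1:+C, 2:+B, 3:+B, 4:+B, 5:+C, 6:+A, 7:+A, 8:+C, 9:-C, 10:-C, 11:-B
Rule 3 (four of five consecutive points beyond the same 1σ limit) is satisfied at point 6.

rule 3 at point 6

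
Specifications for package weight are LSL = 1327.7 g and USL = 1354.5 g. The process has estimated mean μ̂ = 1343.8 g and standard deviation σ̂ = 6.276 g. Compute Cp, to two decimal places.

Cp = (USL − LSL) / (6σ̂) = (1354.5 − 1327.7) / (6 × 6.276) = 26.8000 / 37.6560 = 0.7117

0.71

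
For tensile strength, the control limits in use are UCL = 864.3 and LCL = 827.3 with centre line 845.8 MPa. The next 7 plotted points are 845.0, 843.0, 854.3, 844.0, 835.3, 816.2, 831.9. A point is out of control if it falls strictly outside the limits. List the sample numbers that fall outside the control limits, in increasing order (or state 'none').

6

Compare each point to [827.3, 864.3]: sample 6 = 816.2 < LCL.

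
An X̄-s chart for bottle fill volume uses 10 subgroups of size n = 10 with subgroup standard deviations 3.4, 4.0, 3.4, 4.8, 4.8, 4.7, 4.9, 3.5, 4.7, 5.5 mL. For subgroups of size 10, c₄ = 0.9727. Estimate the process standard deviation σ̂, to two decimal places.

s̄ = (3.4 + 4.0 + 3.4 + 4.8 + 4.8 + 4.7 + 4.9 + 3.5 + 4.7 + 5.5) / 10 = 4.3700
σ̂ = s̄ / c₄ = 4.3700 / 0.9727 = 4.4926

4.49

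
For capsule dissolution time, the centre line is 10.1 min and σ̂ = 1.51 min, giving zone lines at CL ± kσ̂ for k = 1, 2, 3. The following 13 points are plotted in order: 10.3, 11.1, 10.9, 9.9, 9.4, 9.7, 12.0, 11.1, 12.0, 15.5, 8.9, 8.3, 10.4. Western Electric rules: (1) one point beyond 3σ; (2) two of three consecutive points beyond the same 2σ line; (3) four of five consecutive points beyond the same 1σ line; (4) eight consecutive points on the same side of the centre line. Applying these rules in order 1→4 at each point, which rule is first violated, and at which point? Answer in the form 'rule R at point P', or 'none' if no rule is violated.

rule 1 at point 10

Zone of each point (C = within 1σ̂, B = 1σ̂–2σ̂, A = 2σ̂–3σ̂, * = beyond 3σ̂; sign = side of CL): 1:+C, 2:+C, 3:+C, 4:-C, 5:-C, 6:-C, 7:+B, 8:+C, 9:+B, 10:+*, 11:-C, 12:-B, 13:+C
Rule 1 (one point beyond the 3σ limits) is satisfied at point 10.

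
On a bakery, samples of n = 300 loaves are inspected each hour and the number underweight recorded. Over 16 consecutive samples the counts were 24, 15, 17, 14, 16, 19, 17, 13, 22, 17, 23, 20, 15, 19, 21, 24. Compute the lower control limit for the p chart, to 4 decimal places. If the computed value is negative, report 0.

p̄ = Σdᵢ / (k·n) = 296 / (16 × 300) = 0.06167
LCL = p̄ − 3·√(p̄(1−p̄)/n) = 0.06167 − 3 × 0.01389 = 0.02000

0.0200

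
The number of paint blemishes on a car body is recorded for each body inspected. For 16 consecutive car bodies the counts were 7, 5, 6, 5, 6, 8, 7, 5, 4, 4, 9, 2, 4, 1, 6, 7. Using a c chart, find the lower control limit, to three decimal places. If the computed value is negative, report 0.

c̄ = (7 + 5 + 6 + 5 + 6 + 8 + 7 + 5 + 4 + 4 + 9 + 2 + 4 + 1 + 6 + 7) / 16 = 86 / 16 = 5.3750
LCL = c̄ − 3√c̄ = 5.3750 − 3 × 2.3184 = -1.5802 → 0 (cannot be negative)

0.000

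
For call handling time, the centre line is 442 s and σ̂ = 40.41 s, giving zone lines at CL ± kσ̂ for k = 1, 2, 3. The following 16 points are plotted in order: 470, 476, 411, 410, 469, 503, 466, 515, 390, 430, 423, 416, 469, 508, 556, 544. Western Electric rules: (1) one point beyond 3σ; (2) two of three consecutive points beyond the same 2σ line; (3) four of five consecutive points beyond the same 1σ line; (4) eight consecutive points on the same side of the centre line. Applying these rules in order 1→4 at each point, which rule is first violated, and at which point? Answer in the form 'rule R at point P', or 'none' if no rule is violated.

Zone of each point (C = within 1σ̂, B = 1σ̂–2σ̂, A = 2σ̂–3σ̂, * = beyond 3σ̂; sign = side of CL): 1:+C, 2:+C, 3:-C, 4:-C, 5:+C, 6:+B, 7:+C, 8:+B, 9:-B, 10:-C, 11:-C, 12:-C, 13:+C, 14:+B, 15:+A, 16:+A
Rule 2 (two of three consecutive points beyond the same 2σ limit) is satisfied at point 16.

rule 2 at point 16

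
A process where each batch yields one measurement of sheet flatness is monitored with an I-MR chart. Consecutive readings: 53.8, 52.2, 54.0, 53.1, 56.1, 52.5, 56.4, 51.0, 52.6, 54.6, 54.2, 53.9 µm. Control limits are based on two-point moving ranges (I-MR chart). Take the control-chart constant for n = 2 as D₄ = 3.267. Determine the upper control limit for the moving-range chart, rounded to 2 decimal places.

7.28

Moving ranges: 1.6, 1.8, 0.9, 3.0, 3.6, 3.9, 5.4, 1.6, 2.0, 0.4, 0.3; M̄R̄ = 24.5000 / 11 = 2.2273
UCL_MR = D₄·M̄R̄ = 3.267 × 2.2273 = 7.2765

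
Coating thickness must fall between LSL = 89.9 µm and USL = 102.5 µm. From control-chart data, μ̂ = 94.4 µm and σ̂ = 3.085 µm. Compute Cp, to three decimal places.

0.681

Cp = (USL − LSL) / (6σ̂) = (102.5 − 89.9) / (6 × 3.085) = 12.6000 / 18.5100 = 0.6807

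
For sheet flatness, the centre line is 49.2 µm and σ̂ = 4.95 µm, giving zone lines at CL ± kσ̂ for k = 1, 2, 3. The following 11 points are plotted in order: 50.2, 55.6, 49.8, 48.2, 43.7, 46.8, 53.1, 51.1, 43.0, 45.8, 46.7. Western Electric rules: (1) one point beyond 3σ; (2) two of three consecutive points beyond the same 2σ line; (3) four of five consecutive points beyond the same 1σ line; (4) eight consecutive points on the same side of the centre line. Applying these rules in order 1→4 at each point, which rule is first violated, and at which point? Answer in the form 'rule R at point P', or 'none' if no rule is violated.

none

Zone of each point (C = within 1σ̂, B = 1σ̂–2σ̂, A = 2σ̂–3σ̂, * = beyond 3σ̂; sign = side of CL): 1:+C, 2:+B, 3:+C, 4:-C, 5:-B, 6:-C, 7:+C, 8:+C, 9:-B, 10:-C, 11:-C
No rule fires across all 11 points.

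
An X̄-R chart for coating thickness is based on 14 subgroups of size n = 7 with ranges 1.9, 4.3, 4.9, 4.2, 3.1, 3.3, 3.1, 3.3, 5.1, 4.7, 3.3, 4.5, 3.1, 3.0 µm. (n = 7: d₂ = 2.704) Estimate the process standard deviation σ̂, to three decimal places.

R̄ = (1.9 + 4.3 + 4.9 + 4.2 + 3.1 + 3.3 + 3.1 + 3.3 + 5.1 + 4.7 + 3.3 + 4.5 + 3.1 + 3.0) / 14 = 3.7000
σ̂ = R̄ / d₂ = 3.7000 / 2.704 = 1.3683

1.368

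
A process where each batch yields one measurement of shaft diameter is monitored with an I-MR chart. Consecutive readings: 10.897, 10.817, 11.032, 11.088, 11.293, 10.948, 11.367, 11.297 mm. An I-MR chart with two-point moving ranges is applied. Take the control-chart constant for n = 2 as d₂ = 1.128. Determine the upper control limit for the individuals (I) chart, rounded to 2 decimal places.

X̄ = (10.897 + 10.817 + 11.032 + 11.088 + 11.293 + 10.948 + 11.367 + 11.297) / 8 = 11.0924
Moving ranges: 0.080, 0.215, 0.056, 0.205, 0.345, 0.419, 0.070; M̄R̄ = 1.3900 / 7 = 0.1986
UCL = X̄ + 3·M̄R̄/d₂ = 11.0924 + 3 × 0.1986 / 1.128 = 11.6205

11.62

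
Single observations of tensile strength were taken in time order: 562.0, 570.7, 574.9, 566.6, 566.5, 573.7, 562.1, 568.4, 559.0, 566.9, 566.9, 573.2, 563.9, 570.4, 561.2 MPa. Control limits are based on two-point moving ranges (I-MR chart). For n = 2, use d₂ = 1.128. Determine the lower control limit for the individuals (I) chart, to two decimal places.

549.05

X̄ = (562.0 + 570.7 + 574.9 + 566.6 + 566.5 + 573.7 + 562.1 + 568.4 + 559.0 + 566.9 + 566.9 + 573.2 + 563.9 + 570.4 + 561.2) / 15 = 567.0933
Moving ranges: 8.7, 4.2, 8.3, 0.1, 7.2, 11.6, 6.3, 9.4, 7.9, 0.0, 6.3, 9.3, 6.5, 9.2; M̄R̄ = 95.0000 / 14 = 6.7857
LCL = X̄ − 3·M̄R̄/d₂ = 567.0933 − 3 × 6.7857 / 1.128 = 549.0462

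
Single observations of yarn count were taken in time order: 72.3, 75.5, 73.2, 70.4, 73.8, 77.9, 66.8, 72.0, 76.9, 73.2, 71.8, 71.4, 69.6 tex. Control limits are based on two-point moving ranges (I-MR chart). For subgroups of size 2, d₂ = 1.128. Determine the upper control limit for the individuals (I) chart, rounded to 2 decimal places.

X̄ = (72.3 + 75.5 + 73.2 + 70.4 + 73.8 + 77.9 + 66.8 + 72.0 + 76.9 + 73.2 + 71.8 + 71.4 + 69.6) / 13 = 72.6769
Moving ranges: 3.2, 2.3, 2.8, 3.4, 4.1, 11.1, 5.2, 4.9, 3.7, 1.4, 0.4, 1.8; M̄R̄ = 44.3000 / 12 = 3.6917
UCL = X̄ + 3·M̄R̄/d₂ = 72.6769 + 3 × 3.6917 / 1.128 = 82.4952

82.50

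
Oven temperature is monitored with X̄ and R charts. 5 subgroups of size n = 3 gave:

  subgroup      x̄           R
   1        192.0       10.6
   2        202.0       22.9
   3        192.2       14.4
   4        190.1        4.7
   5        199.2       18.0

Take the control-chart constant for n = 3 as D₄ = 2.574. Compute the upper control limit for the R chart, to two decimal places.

36.34

R̄ = (10.6 + 22.9 + 14.4 + 4.7 + 18.0) / 5 = 70.6000 / 5 = 14.1200
UCL_R = D₄·R̄ = 2.574 × 14.1200 = 36.3449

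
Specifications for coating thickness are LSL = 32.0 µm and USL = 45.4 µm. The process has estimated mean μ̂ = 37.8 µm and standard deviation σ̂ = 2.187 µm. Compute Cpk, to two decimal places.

0.88

Cpu = (USL − μ̂) / (3σ̂) = (45.4 − 37.8) / (3 × 2.187) = 1.1584; Cpl = (μ̂ − LSL) / (3σ̂) = (37.8 − 32.0) / (3 × 2.187) = 0.8840; Cpk = min(Cpu, Cpl) = 0.8840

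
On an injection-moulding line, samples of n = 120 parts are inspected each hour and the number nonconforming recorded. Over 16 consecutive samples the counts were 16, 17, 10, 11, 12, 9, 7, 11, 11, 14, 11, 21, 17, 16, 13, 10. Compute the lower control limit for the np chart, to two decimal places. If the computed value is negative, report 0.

p̄ = Σdᵢ / (k·n) = 206 / (16 × 120) = 0.10729
LCL = np̄ − 3·√(np̄(1−p̄)) = 12.8750 − 3 × 3.3902 = 2.7043

2.70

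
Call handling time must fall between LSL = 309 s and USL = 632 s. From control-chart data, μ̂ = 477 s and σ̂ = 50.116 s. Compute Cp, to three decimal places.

1.074

Cp = (USL − LSL) / (6σ̂) = (632 − 309) / (6 × 50.116) = 323.0000 / 300.6960 = 1.0742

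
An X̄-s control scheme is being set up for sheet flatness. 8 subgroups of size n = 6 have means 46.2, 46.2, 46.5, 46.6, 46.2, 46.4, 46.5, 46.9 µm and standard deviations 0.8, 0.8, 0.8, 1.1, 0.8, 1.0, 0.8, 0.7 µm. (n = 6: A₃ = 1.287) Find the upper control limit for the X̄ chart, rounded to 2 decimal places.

47.53

X̄̄ = (46.2 + 46.2 + 46.5 + 46.6 + 46.2 + 46.4 + 46.5 + 46.9) / 8 = 46.4375
s̄ = (0.8 + 0.8 + 0.8 + 1.1 + 0.8 + 1.0 + 0.8 + 0.7) / 8 = 0.8500
UCL = X̄̄ + A₃·s̄ = 46.4375 + 1.287 × 0.8500 = 47.5314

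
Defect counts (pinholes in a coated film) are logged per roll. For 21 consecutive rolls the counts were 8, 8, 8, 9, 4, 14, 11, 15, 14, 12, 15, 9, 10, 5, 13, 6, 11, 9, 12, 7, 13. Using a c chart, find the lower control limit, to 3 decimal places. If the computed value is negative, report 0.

c̄ = (8 + 8 + 8 + 9 + 4 + 14 + 11 + 15 + 14 + 12 + 15 + 9 + 10 + 5 + 13 + 6 + 11 + 9 + 12 + 7 + 13) / 21 = 213 / 21 = 10.1429
LCL = c̄ − 3√c̄ = 10.1429 − 3 × 3.1848 = 0.5885

0.589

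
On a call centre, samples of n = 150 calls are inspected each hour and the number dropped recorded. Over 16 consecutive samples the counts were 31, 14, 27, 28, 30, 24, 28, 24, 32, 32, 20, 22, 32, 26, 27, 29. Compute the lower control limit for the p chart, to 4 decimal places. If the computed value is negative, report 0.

0.0839

p̄ = Σdᵢ / (k·n) = 426 / (16 × 150) = 0.17750
LCL = p̄ − 3·√(p̄(1−p̄)/n) = 0.17750 − 3 × 0.03120 = 0.08391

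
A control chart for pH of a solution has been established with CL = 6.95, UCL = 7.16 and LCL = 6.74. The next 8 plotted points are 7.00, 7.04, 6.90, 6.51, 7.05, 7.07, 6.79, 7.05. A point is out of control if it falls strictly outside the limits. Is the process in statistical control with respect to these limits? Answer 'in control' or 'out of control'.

Compare each point to [6.74, 7.16]: sample 4 = 6.51 < LCL.

out of control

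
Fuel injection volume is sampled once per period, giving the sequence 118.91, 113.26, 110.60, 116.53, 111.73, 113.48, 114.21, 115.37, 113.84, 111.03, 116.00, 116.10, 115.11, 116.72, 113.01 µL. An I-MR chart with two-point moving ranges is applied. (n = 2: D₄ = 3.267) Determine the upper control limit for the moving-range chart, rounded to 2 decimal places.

Moving ranges: 5.65, 2.66, 5.93, 4.80, 1.75, 0.73, 1.16, 1.53, 2.81, 4.97, 0.10, 0.99, 1.61, 3.71; M̄R̄ = 38.4000 / 14 = 2.7429
UCL_MR = D₄·M̄R̄ = 3.267 × 2.7429 = 8.9609

8.96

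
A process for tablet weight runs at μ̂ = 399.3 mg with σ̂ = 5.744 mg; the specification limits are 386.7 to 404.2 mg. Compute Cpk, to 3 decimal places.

Cpu = (USL − μ̂) / (3σ̂) = (404.2 − 399.3) / (3 × 5.744) = 0.2844; Cpl = (μ̂ − LSL) / (3σ̂) = (399.3 − 386.7) / (3 × 5.744) = 0.7312; Cpk = min(Cpu, Cpl) = 0.2844

0.284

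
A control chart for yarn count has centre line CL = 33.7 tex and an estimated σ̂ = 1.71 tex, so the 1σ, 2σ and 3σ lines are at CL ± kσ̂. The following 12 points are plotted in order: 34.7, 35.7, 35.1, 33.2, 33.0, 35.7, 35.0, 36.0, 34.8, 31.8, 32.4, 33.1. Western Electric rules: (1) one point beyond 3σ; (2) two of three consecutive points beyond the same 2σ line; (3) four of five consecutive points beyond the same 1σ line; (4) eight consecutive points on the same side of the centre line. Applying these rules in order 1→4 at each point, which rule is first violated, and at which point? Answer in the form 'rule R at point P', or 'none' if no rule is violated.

none

Zone of each point (C = within 1σ̂, B = 1σ̂–2σ̂, A = 2σ̂–3σ̂, * = beyond 3σ̂; sign = side of CL): 1:+C, 2:+B, 3:+C, 4:-C, 5:-C, 6:+B, 7:+C, 8:+B, 9:+C, 10:-B, 11:-C, 12:-C
No rule fires across all 12 points.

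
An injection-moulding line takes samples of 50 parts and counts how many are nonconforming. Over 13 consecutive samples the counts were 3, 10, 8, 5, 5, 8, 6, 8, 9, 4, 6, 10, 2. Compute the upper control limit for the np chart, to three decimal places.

p̄ = Σdᵢ / (k·n) = 84 / (13 × 50) = 0.12923
UCL = np̄ + 3·√(np̄(1−p̄)) = 6.4615 + 3 × √(6.4615×0.87077) = 6.4615 + 3 × 2.3720 = 13.5776

13.578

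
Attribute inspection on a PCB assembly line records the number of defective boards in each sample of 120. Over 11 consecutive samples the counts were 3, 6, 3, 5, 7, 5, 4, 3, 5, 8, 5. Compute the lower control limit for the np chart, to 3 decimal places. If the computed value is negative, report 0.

p̄ = Σdᵢ / (k·n) = 54 / (11 × 120) = 0.04091
LCL = np̄ − 3·√(np̄(1−p̄)) = 4.9091 − 3 × 2.1699 = -1.6005 → 0 (negative, so LCL = 0)

0.000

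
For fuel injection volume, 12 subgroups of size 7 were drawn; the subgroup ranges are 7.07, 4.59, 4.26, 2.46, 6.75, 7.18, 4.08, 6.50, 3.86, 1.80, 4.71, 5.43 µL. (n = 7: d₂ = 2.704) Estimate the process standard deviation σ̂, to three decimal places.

1.809

R̄ = (7.07 + 4.59 + 4.26 + 2.46 + 6.75 + 7.18 + 4.08 + 6.50 + 3.86 + 1.80 + 4.71 + 5.43) / 12 = 4.8908
σ̂ = R̄ / d₂ = 4.8908 / 2.704 = 1.8087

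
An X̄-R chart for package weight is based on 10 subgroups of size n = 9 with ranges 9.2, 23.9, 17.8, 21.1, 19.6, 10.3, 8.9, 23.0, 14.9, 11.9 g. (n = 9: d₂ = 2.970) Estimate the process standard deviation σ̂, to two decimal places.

5.41

R̄ = (9.2 + 23.9 + 17.8 + 21.1 + 19.6 + 10.3 + 8.9 + 23.0 + 14.9 + 11.9) / 10 = 16.0600
σ̂ = R̄ / d₂ = 16.0600 / 2.970 = 5.4074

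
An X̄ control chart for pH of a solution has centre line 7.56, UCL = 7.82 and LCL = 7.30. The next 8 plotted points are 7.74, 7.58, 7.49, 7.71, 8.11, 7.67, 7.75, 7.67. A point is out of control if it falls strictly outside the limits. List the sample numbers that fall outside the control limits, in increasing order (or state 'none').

5

Compare each point to [7.30, 7.82]: sample 5 = 8.11 > UCL.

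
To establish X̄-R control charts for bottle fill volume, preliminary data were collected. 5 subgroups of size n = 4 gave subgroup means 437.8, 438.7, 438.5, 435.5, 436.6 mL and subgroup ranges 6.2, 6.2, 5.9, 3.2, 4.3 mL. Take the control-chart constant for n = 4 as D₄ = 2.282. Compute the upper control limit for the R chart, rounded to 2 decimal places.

11.78

R̄ = (6.2 + 6.2 + 5.9 + 3.2 + 4.3) / 5 = 25.8000 / 5 = 5.1600
UCL_R = D₄·R̄ = 2.282 × 5.1600 = 11.7751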